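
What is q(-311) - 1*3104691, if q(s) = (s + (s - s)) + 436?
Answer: -3104566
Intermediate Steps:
q(s) = 436 + s (q(s) = (s + 0) + 436 = s + 436 = 436 + s)
q(-311) - 1*3104691 = (436 - 311) - 1*3104691 = 125 - 3104691 = -3104566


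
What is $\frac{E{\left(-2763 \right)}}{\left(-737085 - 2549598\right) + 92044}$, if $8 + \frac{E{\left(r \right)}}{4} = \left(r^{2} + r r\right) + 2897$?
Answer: $- \frac{61084908}{3194639} \approx -19.121$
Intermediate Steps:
$E{\left(r \right)} = 11556 + 8 r^{2}$ ($E{\left(r \right)} = -32 + 4 \left(\left(r^{2} + r r\right) + 2897\right) = -32 + 4 \left(\left(r^{2} + r^{2}\right) + 2897\right) = -32 + 4 \left(2 r^{2} + 2897\right) = -32 + 4 \left(2897 + 2 r^{2}\right) = -32 + \left(11588 + 8 r^{2}\right) = 11556 + 8 r^{2}$)
$\frac{E{\left(-2763 \right)}}{\left(-737085 - 2549598\right) + 92044} = \frac{11556 + 8 \left(-2763\right)^{2}}{\left(-737085 - 2549598\right) + 92044} = \frac{11556 + 8 \cdot 7634169}{-3286683 + 92044} = \frac{11556 + 61073352}{-3194639} = 61084908 \left(- \frac{1}{3194639}\right) = - \frac{61084908}{3194639}$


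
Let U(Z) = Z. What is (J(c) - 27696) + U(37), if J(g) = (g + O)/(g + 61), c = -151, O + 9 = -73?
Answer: -2489077/90 ≈ -27656.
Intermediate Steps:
O = -82 (O = -9 - 73 = -82)
J(g) = (-82 + g)/(61 + g) (J(g) = (g - 82)/(g + 61) = (-82 + g)/(61 + g))
(J(c) - 27696) + U(37) = ((-82 - 151)/(61 - 151) - 27696) + 37 = (-233/(-90) - 27696) + 37 = (-1/90*(-233) - 27696) + 37 = (233/90 - 27696) + 37 = -2492407/90 + 37 = -2489077/90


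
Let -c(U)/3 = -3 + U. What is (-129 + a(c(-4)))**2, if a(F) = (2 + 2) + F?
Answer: 10816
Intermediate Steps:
c(U) = 9 - 3*U (c(U) = -3*(-3 + U) = 9 - 3*U)
a(F) = 4 + F
(-129 + a(c(-4)))**2 = (-129 + (4 + (9 - 3*(-4))))**2 = (-129 + (4 + (9 + 12)))**2 = (-129 + (4 + 21))**2 = (-129 + 25)**2 = (-104)**2 = 10816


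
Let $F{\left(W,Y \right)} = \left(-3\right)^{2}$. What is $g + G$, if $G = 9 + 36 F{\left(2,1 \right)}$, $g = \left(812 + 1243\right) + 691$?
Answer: $3079$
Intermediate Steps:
$F{\left(W,Y \right)} = 9$
$g = 2746$ ($g = 2055 + 691 = 2746$)
$G = 333$ ($G = 9 + 36 \cdot 9 = 9 + 324 = 333$)
$g + G = 2746 + 333 = 3079$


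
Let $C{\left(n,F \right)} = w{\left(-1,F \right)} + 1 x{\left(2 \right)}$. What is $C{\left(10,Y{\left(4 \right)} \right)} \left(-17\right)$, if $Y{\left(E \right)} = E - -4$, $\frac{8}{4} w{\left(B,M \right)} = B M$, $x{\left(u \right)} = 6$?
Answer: $-34$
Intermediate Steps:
$w{\left(B,M \right)} = \frac{B M}{2}$
$Y{\left(E \right)} = 4 + E$ ($Y{\left(E \right)} = E + 4 = 4 + E$)
$C{\left(n,F \right)} = 6 - \frac{F}{2}$ ($C{\left(n,F \right)} = \frac{1}{2} \left(-1\right) F + 1 \cdot 6 = - \frac{F}{2} + 6 = 6 - \frac{F}{2}$)
$C{\left(10,Y{\left(4 \right)} \right)} \left(-17\right) = \left(6 - \frac{4 + 4}{2}\right) \left(-17\right) = \left(6 - 4\right) \left(-17\right) = 2 \left(-17\right) = -34$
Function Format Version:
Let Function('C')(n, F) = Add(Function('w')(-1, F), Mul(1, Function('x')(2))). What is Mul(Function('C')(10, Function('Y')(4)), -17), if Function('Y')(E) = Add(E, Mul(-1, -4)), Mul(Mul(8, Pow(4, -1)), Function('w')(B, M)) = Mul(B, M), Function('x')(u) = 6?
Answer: -34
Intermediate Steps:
Function('w')(B, M) = Mul(Rational(1, 2), B, M) (Function('w')(B, M) = Mul(Rational(1, 2), Mul(B, M)) = Mul(Rational(1, 2), B, M))
Function('Y')(E) = Add(4, E) (Function('Y')(E) = Add(E, 4) = Add(4, E))
Function('C')(n, F) = Add(6, Mul(Rational(-1, 2), F)) (Function('C')(n, F) = Add(Mul(Rational(1, 2), -1, F), Mul(1, 6)) = Add(Mul(Rational(-1, 2), F), 6) = Add(6, Mul(Rational(-1, 2), F)))
Mul(Function('C')(10, Function('Y')(4)), -17) = Mul(Add(6, Mul(Rational(-1, 2), Add(4, 4))), -17) = Mul(Add(6, Mul(Rational(-1, 2), 8)), -17) = Mul(Add(6, -4), -17) = Mul(2, -17) = -34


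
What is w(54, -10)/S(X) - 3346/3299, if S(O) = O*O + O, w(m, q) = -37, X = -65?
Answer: -14041423/13723840 ≈ -1.0231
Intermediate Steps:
S(O) = O + O² (S(O) = O² + O = O + O²)
w(54, -10)/S(X) - 3346/3299 = -37*(-1/(65*(1 - 65))) - 3346/3299 = -37/((-65*(-64))) - 3346*1/3299 = -37/4160 - 3346/3299 = -14041423/13723840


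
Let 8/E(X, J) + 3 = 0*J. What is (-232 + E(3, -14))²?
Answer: 495616/9 ≈ 55068.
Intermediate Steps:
E(X, J) = -8/3 (E(X, J) = 8/(-3 + 0*J) = 8/(-3 + 0) = 8/(-3) = 8*(-⅓) = -8/3)
(-232 + E(3, -14))² = (-232 - 8/3)² = (-704/3)² = 495616/9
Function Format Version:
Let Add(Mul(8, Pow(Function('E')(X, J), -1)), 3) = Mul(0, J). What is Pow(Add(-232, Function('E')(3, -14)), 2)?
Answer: Rational(495616, 9) ≈ 55068.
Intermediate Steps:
Function('E')(X, J) = Rational(-8, 3) (Function('E')(X, J) = Mul(8, Pow(Add(-3, Mul(0, J)), -1)) = Mul(8, Pow(Add(-3, 0), -1)) = Mul(8, Pow(-3, -1)) = Mul(8, Rational(-1, 3)) = Rational(-8, 3))
Pow(Add(-232, Function('E')(3, -14)), 2) = Pow(Add(-232, Rational(-8, 3)), 2) = Pow(Rational(-704, 3), 2) = Rational(495616, 9)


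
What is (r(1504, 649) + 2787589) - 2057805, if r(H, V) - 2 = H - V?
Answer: 730641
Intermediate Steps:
r(H, V) = 2 + H - V (r(H, V) = 2 + (H - V) = 2 + H - V)
(r(1504, 649) + 2787589) - 2057805 = ((2 + 1504 - 1*649) + 2787589) - 2057805 = ((2 + 1504 - 649) + 2787589) - 2057805 = (857 + 2787589) - 2057805 = 2788446 - 2057805 = 730641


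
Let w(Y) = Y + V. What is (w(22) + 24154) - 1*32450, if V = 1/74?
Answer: -612275/74 ≈ -8274.0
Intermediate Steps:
V = 1/74 ≈ 0.013514
w(Y) = 1/74 + Y (w(Y) = Y + 1/74 = 1/74 + Y)
(w(22) + 24154) - 1*32450 = ((1/74 + 22) + 24154) - 1*32450 = (1629/74 + 24154) - 32450 = 1789025/74 - 32450 = -612275/74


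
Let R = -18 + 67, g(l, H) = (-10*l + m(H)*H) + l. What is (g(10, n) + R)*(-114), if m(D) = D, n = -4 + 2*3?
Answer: 4218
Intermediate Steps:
n = 2 (n = -4 + 6 = 2)
g(l, H) = H**2 - 9*l (g(l, H) = (-10*l + H*H) + l = (-10*l + H**2) + l = (H**2 - 10*l) + l = H**2 - 9*l)
R = 49
(g(10, n) + R)*(-114) = ((2**2 - 9*10) + 49)*(-114) = ((4 - 90) + 49)*(-114) = (-86 + 49)*(-114) = -37*(-114) = 4218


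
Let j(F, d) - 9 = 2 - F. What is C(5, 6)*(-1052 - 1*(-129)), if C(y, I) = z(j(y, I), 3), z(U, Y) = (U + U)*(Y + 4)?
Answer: -77532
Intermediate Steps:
j(F, d) = 11 - F (j(F, d) = 9 + (2 - F) = 11 - F)
z(U, Y) = 2*U*(4 + Y) (z(U, Y) = (2*U)*(4 + Y) = 2*U*(4 + Y))
C(y, I) = 154 - 14*y (C(y, I) = 2*(11 - y)*(4 + 3) = 2*(11 - y)*7 = 154 - 14*y)
C(5, 6)*(-1052 - 1*(-129)) = (154 - 14*5)*(-1052 - 1*(-129)) = (154 - 70)*(-1052 + 129) = 84*(-923) = -77532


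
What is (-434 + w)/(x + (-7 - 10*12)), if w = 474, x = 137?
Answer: 4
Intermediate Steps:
(-434 + w)/(x + (-7 - 10*12)) = (-434 + 474)/(137 + (-7 - 10*12)) = 40/(137 + (-7 - 120)) = 40/(137 - 127) = 40/10 = 40*(1/10) = 4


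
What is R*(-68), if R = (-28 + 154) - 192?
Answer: 4488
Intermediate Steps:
R = -66 (R = 126 - 192 = -66)
R*(-68) = -66*(-68) = 4488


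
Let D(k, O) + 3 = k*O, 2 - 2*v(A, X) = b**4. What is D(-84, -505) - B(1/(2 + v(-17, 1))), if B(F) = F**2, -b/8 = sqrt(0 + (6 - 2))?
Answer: 45536567808824/1073545225 ≈ 42417.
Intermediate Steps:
b = -16 (b = -8*sqrt(0 + (6 - 2)) = -8*sqrt(0 + 4) = -8*sqrt(4) = -8*2 = -16)
v(A, X) = -32767 (v(A, X) = 1 - 1/2*(-16)**4 = 1 - 1/2*65536 = 1 - 32768 = -32767)
D(k, O) = -3 + O*k (D(k, O) = -3 + k*O = -3 + O*k)
D(-84, -505) - B(1/(2 + v(-17, 1))) = (-3 - 505*(-84)) - (1/(2 - 32767))**2 = (-3 + 42420) - (1/(-32765))**2 = 42417 - (-1/32765)**2 = 42417 - 1*1/1073545225 = 42417 - 1/1073545225 = 45536567808824/1073545225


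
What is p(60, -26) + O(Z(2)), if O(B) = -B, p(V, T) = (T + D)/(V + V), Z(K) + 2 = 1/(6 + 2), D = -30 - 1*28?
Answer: 47/40 ≈ 1.1750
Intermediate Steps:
D = -58 (D = -30 - 28 = -58)
Z(K) = -15/8 (Z(K) = -2 + 1/(6 + 2) = -2 + 1/8 = -2 + ⅛ = -15/8)
p(V, T) = (-58 + T)/(2*V) (p(V, T) = (T - 58)/(V + V) = (-58 + T)/((2*V)) = (-58 + T)*(1/(2*V)) = (-58 + T)/(2*V))
p(60, -26) + O(Z(2)) = (½)*(-58 - 26)/60 - 1*(-15/8) = (½)*(1/60)*(-84) + 15/8 = -7/10 + 15/8 = 47/40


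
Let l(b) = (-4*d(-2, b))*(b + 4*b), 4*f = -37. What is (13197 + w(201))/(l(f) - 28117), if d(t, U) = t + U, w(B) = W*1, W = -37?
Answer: -52640/120793 ≈ -0.43579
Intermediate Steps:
w(B) = -37 (w(B) = -37*1 = -37)
f = -37/4 (f = (¼)*(-37) = -37/4 ≈ -9.2500)
d(t, U) = U + t
l(b) = 5*b*(8 - 4*b) (l(b) = (-4*(b - 2))*(b + 4*b) = (-4*(-2 + b))*(5*b) = (8 - 4*b)*(5*b) = 5*b*(8 - 4*b))
(13197 + w(201))/(l(f) - 28117) = (13197 - 37)/(20*(-37/4)*(2 - 1*(-37/4)) - 28117) = 13160/(20*(-37/4)*(2 + 37/4) - 28117) = 13160/(20*(-37/4)*(45/4) - 28117) = 13160/(-8325/4 - 28117) = 13160/(-120793/4) = 13160*(-4/120793) = -52640/120793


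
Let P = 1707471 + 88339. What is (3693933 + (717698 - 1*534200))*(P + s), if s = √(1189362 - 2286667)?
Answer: 6963129364110 + 3877431*I*√1097305 ≈ 6.9631e+12 + 4.0617e+9*I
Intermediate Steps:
s = I*√1097305 (s = √(-1097305) = I*√1097305 ≈ 1047.5*I)
P = 1795810
(3693933 + (717698 - 1*534200))*(P + s) = (3693933 + (717698 - 1*534200))*(1795810 + I*√1097305) = (3693933 + (717698 - 534200))*(1795810 + I*√1097305) = (3693933 + 183498)*(1795810 + I*√1097305) = 3877431*(1795810 + I*√1097305) = 6963129364110 + 3877431*I*√1097305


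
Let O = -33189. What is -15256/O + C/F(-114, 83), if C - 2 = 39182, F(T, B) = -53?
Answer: -1299669208/1759017 ≈ -738.86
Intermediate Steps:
C = 39184 (C = 2 + 39182 = 39184)
-15256/O + C/F(-114, 83) = -15256/(-33189) + 39184/(-53) = -15256*(-1/33189) + 39184*(-1/53) = 15256/33189 - 39184/53 = -1299669208/1759017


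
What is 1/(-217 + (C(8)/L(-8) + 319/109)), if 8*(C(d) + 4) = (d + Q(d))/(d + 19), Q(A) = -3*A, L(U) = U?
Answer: -11772/2514077 ≈ -0.0046824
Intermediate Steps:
C(d) = -4 - d/(4*(19 + d)) (C(d) = -4 + ((d - 3*d)/(d + 19))/8 = -4 + ((-2*d)/(19 + d))/8 = -4 + (-2*d/(19 + d))/8 = -4 - d/(4*(19 + d)))
1/(-217 + (C(8)/L(-8) + 319/109)) = 1/(-217 + (((-304 - 17*8)/(4*(19 + 8)))/(-8) + 319/109)) = 1/(-217 + (((¼)*(-304 - 136)/27)*(-⅛) + 319*(1/109))) = 1/(-217 + (((¼)*(1/27)*(-440))*(-⅛) + 319/109)) = 1/(-217 + (-110/27*(-⅛) + 319/109)) = 1/(-217 + (55/108 + 319/109)) = 1/(-217 + 40447/11772) = 1/(-2514077/11772) = -11772/2514077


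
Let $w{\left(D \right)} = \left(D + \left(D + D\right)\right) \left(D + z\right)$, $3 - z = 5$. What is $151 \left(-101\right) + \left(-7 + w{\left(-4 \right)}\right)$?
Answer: $-15186$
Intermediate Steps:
$z = -2$ ($z = 3 - 5 = -2$)
$w{\left(D \right)} = 3 D \left(-2 + D\right)$ ($w{\left(D \right)} = \left(D + \left(D + D\right)\right) \left(D - 2\right) = \left(D + 2 D\right) \left(-2 + D\right) = 3 D \left(-2 + D\right)$)
$151 \left(-101\right) + \left(-7 + w{\left(-4 \right)}\right) = 151 \left(-101\right) - \left(7 + 12 \left(-2 - 4\right)\right) = -15251 - \left(7 + 12 \left(-6\right)\right) = -15251 + \left(-7 + 72\right) = -15251 + 65 = -15186$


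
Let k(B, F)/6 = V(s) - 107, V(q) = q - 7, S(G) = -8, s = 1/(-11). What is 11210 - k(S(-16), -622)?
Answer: 130840/11 ≈ 11895.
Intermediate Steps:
s = -1/11 ≈ -0.090909
V(q) = -7 + q
k(B, F) = -7530/11 (k(B, F) = 6*((-7 - 1/11) - 107) = 6*(-78/11 - 107) = 6*(-1255/11) = -7530/11)
11210 - k(S(-16), -622) = 11210 - 1*(-7530/11) = 11210 + 7530/11 = 130840/11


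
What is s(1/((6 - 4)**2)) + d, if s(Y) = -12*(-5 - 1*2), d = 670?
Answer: 754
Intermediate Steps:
s(Y) = 84 (s(Y) = -12*(-5 - 2) = -12*(-7) = 84)
s(1/((6 - 4)**2)) + d = 84 + 670 = 754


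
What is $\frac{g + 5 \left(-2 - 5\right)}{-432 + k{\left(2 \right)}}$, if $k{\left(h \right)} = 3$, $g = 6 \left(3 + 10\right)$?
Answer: $- \frac{43}{429} \approx -0.10023$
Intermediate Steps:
$g = 78$ ($g = 6 \cdot 13 = 78$)
$\frac{g + 5 \left(-2 - 5\right)}{-432 + k{\left(2 \right)}} = \frac{78 + 5 \left(-2 - 5\right)}{-432 + 3} = \frac{78 + 5 \left(-7\right)}{-429} = \left(78 - 35\right) \left(- \frac{1}{429}\right) = 43 \left(- \frac{1}{429}\right) = - \frac{43}{429}$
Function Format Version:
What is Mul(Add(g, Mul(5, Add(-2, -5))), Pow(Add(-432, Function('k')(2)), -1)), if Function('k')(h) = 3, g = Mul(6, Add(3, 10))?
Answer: Rational(-43, 429) ≈ -0.10023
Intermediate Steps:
g = 78 (g = Mul(6, 13) = 78)
Mul(Add(g, Mul(5, Add(-2, -5))), Pow(Add(-432, Function('k')(2)), -1)) = Mul(Add(78, Mul(5, Add(-2, -5))), Pow(Add(-432, 3), -1)) = Mul(Add(78, Mul(5, -7)), Pow(-429, -1)) = Mul(Add(78, -35), Rational(-1, 429)) = Mul(43, Rational(-1, 429)) = Rational(-43, 429)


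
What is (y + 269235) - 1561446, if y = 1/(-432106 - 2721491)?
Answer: -4075112732968/3153597 ≈ -1.2922e+6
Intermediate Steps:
y = -1/3153597 (y = 1/(-3153597) = -1/3153597 ≈ -3.1710e-7)
(y + 269235) - 1561446 = (-1/3153597 + 269235) - 1561446 = 849058688294/3153597 - 1561446 = -4075112732968/3153597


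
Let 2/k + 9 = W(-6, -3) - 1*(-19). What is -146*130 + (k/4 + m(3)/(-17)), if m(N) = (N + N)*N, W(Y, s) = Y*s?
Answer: -18069951/952 ≈ -18981.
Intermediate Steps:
k = 1/14 (k = 2/(-9 + (-6*(-3) - 1*(-19))) = 2/(-9 + (18 + 19)) = 2/(-9 + 37) = 2/28 = 2*(1/28) = 1/14 ≈ 0.071429)
m(N) = 2*N² (m(N) = (2*N)*N = 2*N²)
-146*130 + (k/4 + m(3)/(-17)) = -146*130 + ((1/14)/4 + (2*3²)/(-17)) = -18980 + ((1/14)*(¼) + (2*9)*(-1/17)) = -18980 + (1/56 + 18*(-1/17)) = -18980 + (1/56 - 18/17) = -18980 - 991/952 = -18069951/952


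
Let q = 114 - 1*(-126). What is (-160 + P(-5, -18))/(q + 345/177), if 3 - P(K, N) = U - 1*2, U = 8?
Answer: -9617/14275 ≈ -0.67370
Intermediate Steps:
q = 240 (q = 114 + 126 = 240)
P(K, N) = -3 (P(K, N) = 3 - (8 - 1*2) = 3 - (8 - 2) = 3 - 1*6 = 3 - 6 = -3)
(-160 + P(-5, -18))/(q + 345/177) = (-160 - 3)/(240 + 345/177) = -163/(240 + 345*(1/177)) = -163/(240 + 115/59) = -163/14275/59 = -163*59/14275 = -9617/14275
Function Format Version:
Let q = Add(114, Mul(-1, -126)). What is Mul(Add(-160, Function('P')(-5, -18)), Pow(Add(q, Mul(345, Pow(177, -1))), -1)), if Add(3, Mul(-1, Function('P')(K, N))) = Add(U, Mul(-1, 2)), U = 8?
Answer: Rational(-9617, 14275) ≈ -0.67370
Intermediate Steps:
q = 240 (q = Add(114, 126) = 240)
Function('P')(K, N) = -3 (Function('P')(K, N) = Add(3, Mul(-1, Add(8, Mul(-1, 2)))) = Add(3, Mul(-1, Add(8, -2))) = Add(3, Mul(-1, 6)) = Add(3, -6) = -3)
Mul(Add(-160, Function('P')(-5, -18)), Pow(Add(q, Mul(345, Pow(177, -1))), -1)) = Mul(Add(-160, -3), Pow(Add(240, Mul(345, Pow(177, -1))), -1)) = Mul(-163, Pow(Add(240, Mul(345, Rational(1, 177))), -1)) = Mul(-163, Pow(Add(240, Rational(115, 59)), -1)) = Mul(-163, Pow(Rational(14275, 59), -1)) = Mul(-163, Rational(59, 14275)) = Rational(-9617, 14275)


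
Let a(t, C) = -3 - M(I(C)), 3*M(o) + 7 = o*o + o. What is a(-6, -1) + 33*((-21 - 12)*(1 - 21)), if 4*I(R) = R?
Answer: 1045411/48 ≈ 21779.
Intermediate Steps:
I(R) = R/4
M(o) = -7/3 + o/3 + o²/3 (M(o) = -7/3 + (o*o + o)/3 = -7/3 + (o² + o)/3 = -7/3 + (o + o²)/3 = -7/3 + (o/3 + o²/3) = -7/3 + o/3 + o²/3)
a(t, C) = -⅔ - C/12 - C²/48 (a(t, C) = -3 - (-7/3 + (C/4)/3 + (C/4)²/3) = -3 - (-7/3 + C/12 + (C²/16)/3) = -3 - (-7/3 + C/12 + C²/48) = -3 + (7/3 - C/12 - C²/48) = -⅔ - C/12 - C²/48)
a(-6, -1) + 33*((-21 - 12)*(1 - 21)) = (-⅔ - 1/12*(-1) - 1/48*(-1)²) + 33*((-21 - 12)*(1 - 21)) = (-⅔ + 1/12 - 1/48*1) + 33*(-33*(-20)) = (-⅔ + 1/12 - 1/48) + 33*660 = -29/48 + 21780 = 1045411/48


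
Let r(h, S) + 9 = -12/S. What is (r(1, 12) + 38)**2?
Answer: 784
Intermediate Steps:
r(h, S) = -9 - 12/S
(r(1, 12) + 38)**2 = ((-9 - 12/12) + 38)**2 = ((-9 - 12*1/12) + 38)**2 = ((-9 - 1) + 38)**2 = (-10 + 38)**2 = 28**2 = 784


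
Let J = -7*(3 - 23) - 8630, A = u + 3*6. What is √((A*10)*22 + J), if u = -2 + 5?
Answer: 3*I*√430 ≈ 62.209*I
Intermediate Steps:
u = 3
A = 21 (A = 3 + 3*6 = 3 + 18 = 21)
J = -8490 (J = -7*(-20) - 8630 = 140 - 8630 = -8490)
√((A*10)*22 + J) = √((21*10)*22 - 8490) = √(210*22 - 8490) = √(4620 - 8490) = √(-3870) = 3*I*√430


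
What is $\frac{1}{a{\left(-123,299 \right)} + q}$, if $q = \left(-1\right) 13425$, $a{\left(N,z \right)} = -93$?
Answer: $- \frac{1}{13518} \approx -7.3975 \cdot 10^{-5}$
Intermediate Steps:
$q = -13425$
$\frac{1}{a{\left(-123,299 \right)} + q} = \frac{1}{-93 - 13425} = \frac{1}{-13518} = - \frac{1}{13518}$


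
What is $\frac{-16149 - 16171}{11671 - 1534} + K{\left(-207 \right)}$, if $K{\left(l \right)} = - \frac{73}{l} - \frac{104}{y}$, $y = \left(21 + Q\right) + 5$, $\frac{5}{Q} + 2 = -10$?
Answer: $- \frac{1481825135}{214732071} \approx -6.9008$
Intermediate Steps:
$Q = - \frac{5}{12}$ ($Q = \frac{5}{-2 - 10} = \frac{5}{-12} = 5 \left(- \frac{1}{12}\right) = - \frac{5}{12} \approx -0.41667$)
$y = \frac{307}{12}$ ($y = \left(21 - \frac{5}{12}\right) + 5 = \frac{247}{12} + 5 = \frac{307}{12} \approx 25.583$)
$K{\left(l \right)} = - \frac{1248}{307} - \frac{73}{l}$ ($K{\left(l \right)} = - \frac{73}{l} - \frac{104}{\frac{307}{12}} = - \frac{73}{l} - \frac{1248}{307} = - \frac{1248}{307} - \frac{73}{l}$)
$\frac{-16149 - 16171}{11671 - 1534} + K{\left(-207 \right)} = \frac{-16149 - 16171}{11671 - 1534} - \left(\frac{1248}{307} + \frac{73}{-207}\right) = - \frac{32320}{10137} - \frac{235925}{63549} = - \frac{1481825135}{214732071}$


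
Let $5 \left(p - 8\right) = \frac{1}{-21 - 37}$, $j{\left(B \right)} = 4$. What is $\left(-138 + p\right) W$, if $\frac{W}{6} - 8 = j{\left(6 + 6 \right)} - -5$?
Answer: $- \frac{1922751}{145} \approx -13260.0$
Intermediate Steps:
$W = 102$ ($W = 48 + 6 \left(4 - -5\right) = 48 + 6 \left(4 + 5\right) = 48 + 6 \cdot 9 = 48 + 54 = 102$)
$p = \frac{2319}{290}$ ($p = 8 + \frac{1}{5 \left(-21 - 37\right)} = 8 + \frac{1}{5 \left(-58\right)} = 8 + \frac{1}{5} \left(- \frac{1}{58}\right) = 8 - \frac{1}{290} = \frac{2319}{290} \approx 7.9966$)
$\left(-138 + p\right) W = \left(-138 + \frac{2319}{290}\right) 102 = \left(- \frac{37701}{290}\right) 102 = - \frac{1922751}{145}$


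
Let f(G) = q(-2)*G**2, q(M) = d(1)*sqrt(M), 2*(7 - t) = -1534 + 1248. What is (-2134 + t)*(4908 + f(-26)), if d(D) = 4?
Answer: -9737472 - 5364736*I*sqrt(2) ≈ -9.7375e+6 - 7.5869e+6*I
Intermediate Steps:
t = 150 (t = 7 - (-1534 + 1248)/2 = 7 - 1/2*(-286) = 7 + 143 = 150)
q(M) = 4*sqrt(M)
f(G) = 4*I*sqrt(2)*G**2 (f(G) = (4*sqrt(-2))*G**2 = (4*(I*sqrt(2)))*G**2 = (4*I*sqrt(2))*G**2 = 4*I*sqrt(2)*G**2)
(-2134 + t)*(4908 + f(-26)) = (-2134 + 150)*(4908 + 4*I*sqrt(2)*(-26)**2) = -1984*(4908 + 4*I*sqrt(2)*676) = -1984*(4908 + 2704*I*sqrt(2)) = -9737472 - 5364736*I*sqrt(2)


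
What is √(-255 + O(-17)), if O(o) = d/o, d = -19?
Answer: 2*I*√18343/17 ≈ 15.934*I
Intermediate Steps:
O(o) = -19/o
√(-255 + O(-17)) = √(-255 - 19/(-17)) = √(-255 - 19*(-1/17)) = √(-255 + 19/17) = √(-4316/17) = 2*I*√18343/17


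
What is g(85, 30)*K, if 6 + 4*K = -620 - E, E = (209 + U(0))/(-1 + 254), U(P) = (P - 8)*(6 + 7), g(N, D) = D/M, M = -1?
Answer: 2377245/506 ≈ 4698.1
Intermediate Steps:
g(N, D) = -D (g(N, D) = D/(-1) = D*(-1) = -D)
U(P) = -104 + 13*P (U(P) = (-8 + P)*13 = -104 + 13*P)
E = 105/253 (E = (209 + (-104 + 13*0))/(-1 + 254) = (209 + (-104 + 0))/253 = (209 - 104)*(1/253) = 105*(1/253) = 105/253 ≈ 0.41502)
K = -158483/1012 (K = -3/2 + (-620 - 1*105/253)/4 = -3/2 + (-620 - 105/253)/4 = -3/2 + (¼)*(-156965/253) = -3/2 - 156965/1012 = -158483/1012 ≈ -156.60)
g(85, 30)*K = -1*30*(-158483/1012) = -30*(-158483/1012) = 2377245/506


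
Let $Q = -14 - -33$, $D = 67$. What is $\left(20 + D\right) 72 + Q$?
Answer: $6283$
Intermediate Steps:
$Q = 19$ ($Q = -14 + 33 = 19$)
$\left(20 + D\right) 72 + Q = \left(20 + 67\right) 72 + 19 = 87 \cdot 72 + 19 = 6264 + 19 = 6283$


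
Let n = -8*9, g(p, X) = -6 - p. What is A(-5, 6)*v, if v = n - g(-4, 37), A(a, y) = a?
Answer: 350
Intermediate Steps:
n = -72
v = -70 (v = -72 - (-6 - 1*(-4)) = -72 - (-6 + 4) = -72 - 1*(-2) = -72 + 2 = -70)
A(-5, 6)*v = -5*(-70) = 350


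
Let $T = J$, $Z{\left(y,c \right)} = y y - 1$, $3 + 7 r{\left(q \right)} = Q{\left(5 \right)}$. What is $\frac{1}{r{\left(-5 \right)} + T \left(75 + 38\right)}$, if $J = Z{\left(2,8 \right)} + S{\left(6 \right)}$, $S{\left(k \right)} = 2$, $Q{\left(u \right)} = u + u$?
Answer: $\frac{1}{566} \approx 0.0017668$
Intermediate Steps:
$Q{\left(u \right)} = 2 u$
$r{\left(q \right)} = 1$ ($r{\left(q \right)} = - \frac{3}{7} + \frac{2 \cdot 5}{7} = - \frac{3}{7} + \frac{1}{7} \cdot 10 = - \frac{3}{7} + \frac{10}{7} = 1$)
$Z{\left(y,c \right)} = -1 + y^{2}$ ($Z{\left(y,c \right)} = y^{2} - 1 = -1 + y^{2}$)
$J = 5$ ($J = \left(-1 + 2^{2}\right) + 2 = \left(-1 + 4\right) + 2 = 3 + 2 = 5$)
$T = 5$
$\frac{1}{r{\left(-5 \right)} + T \left(75 + 38\right)} = \frac{1}{1 + 5 \left(75 + 38\right)} = \frac{1}{1 + 5 \cdot 113} = \frac{1}{1 + 565} = \frac{1}{566}$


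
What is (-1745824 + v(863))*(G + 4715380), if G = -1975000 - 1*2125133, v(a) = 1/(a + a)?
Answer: -1853919000324081/1726 ≈ -1.0741e+12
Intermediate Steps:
v(a) = 1/(2*a)
G = -4100133 (G = -1975000 - 2125133 = -4100133)
(-1745824 + v(863))*(G + 4715380) = (-1745824 + (1/2)/863)*(-4100133 + 4715380) = (-1745824 + (1/2)*(1/863))*615247 = (-1745824 + 1/1726)*615247 = -3013292223/1726*615247 = -1853919000324081/1726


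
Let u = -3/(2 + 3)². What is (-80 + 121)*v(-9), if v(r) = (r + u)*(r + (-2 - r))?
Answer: 18696/25 ≈ 747.84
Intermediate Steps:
u = -3/25 (u = -3/(5²) = -3/25 ≈ -0.12000)
v(r) = 6/25 - 2*r (v(r) = (r - 3/25)*(r + (-2 - r)) = (-3/25 + r)*(-2) = 6/25 - 2*r)
(-80 + 121)*v(-9) = (-80 + 121)*(6/25 - 2*(-9)) = 41*(6/25 + 18) = 41*(456/25) = 18696/25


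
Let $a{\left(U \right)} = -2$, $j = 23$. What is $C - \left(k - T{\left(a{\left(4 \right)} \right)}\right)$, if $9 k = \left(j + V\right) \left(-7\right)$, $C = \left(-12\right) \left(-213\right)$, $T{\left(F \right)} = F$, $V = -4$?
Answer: $\frac{23119}{9} \approx 2568.8$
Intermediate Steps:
$C = 2556$
$k = - \frac{133}{9}$ ($k = \frac{\left(23 - 4\right) \left(-7\right)}{9} = \frac{19 \left(-7\right)}{9} = \frac{1}{9} \left(-133\right) = - \frac{133}{9} \approx -14.778$)
$C - \left(k - T{\left(a{\left(4 \right)} \right)}\right) = 2556 - - \frac{115}{9} = 2556 + \left(-2 + \frac{133}{9}\right) = 2556 + \frac{115}{9} = \frac{23119}{9}$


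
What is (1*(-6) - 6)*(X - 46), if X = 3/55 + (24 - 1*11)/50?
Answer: 150762/275 ≈ 548.23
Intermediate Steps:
X = 173/550 (X = 3*(1/55) + (24 - 11)*(1/50) = 3/55 + 13*(1/50) = 3/55 + 13/50 = 173/550 ≈ 0.31455)
(1*(-6) - 6)*(X - 46) = (1*(-6) - 6)*(173/550 - 46) = (-6 - 6)*(-25127/550) = -12*(-25127/550) = 150762/275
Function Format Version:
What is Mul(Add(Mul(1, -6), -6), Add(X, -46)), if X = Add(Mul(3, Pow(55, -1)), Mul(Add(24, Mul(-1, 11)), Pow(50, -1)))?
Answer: Rational(150762, 275) ≈ 548.23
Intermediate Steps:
X = Rational(173, 550) (X = Add(Mul(3, Rational(1, 55)), Mul(Add(24, -11), Rational(1, 50))) = Add(Rational(3, 55), Mul(13, Rational(1, 50))) = Add(Rational(3, 55), Rational(13, 50)) = Rational(173, 550) ≈ 0.31455)
Mul(Add(Mul(1, -6), -6), Add(X, -46)) = Mul(Add(Mul(1, -6), -6), Add(Rational(173, 550), -46)) = Mul(Add(-6, -6), Rational(-25127, 550)) = Mul(-12, Rational(-25127, 550)) = Rational(150762, 275)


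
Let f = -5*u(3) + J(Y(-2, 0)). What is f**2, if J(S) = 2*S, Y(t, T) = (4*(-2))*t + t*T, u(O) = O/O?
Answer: 729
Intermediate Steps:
u(O) = 1
Y(t, T) = -8*t + T*t
f = 27 (f = -5*1 + 2*(-2*(-8 + 0)) = -5 + 2*(-2*(-8)) = -5 + 2*16 = -5 + 32 = 27)
f**2 = 27**2 = 729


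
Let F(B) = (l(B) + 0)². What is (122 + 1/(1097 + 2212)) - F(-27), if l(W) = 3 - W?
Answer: -2574401/3309 ≈ -778.00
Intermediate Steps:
F(B) = (3 - B)² (F(B) = ((3 - B) + 0)² = (3 - B)²)
(122 + 1/(1097 + 2212)) - F(-27) = (122 + 1/(1097 + 2212)) - (-3 - 27)² = (122 + 1/3309) - 1*(-30)² = (122 + 1/3309) - 1*900 = 403699/3309 - 900 = -2574401/3309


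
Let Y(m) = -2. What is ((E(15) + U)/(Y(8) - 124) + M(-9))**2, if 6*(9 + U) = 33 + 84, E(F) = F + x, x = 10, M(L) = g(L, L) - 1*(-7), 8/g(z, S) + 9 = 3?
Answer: 1841449/63504 ≈ 28.997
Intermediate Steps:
g(z, S) = -4/3 (g(z, S) = 8/(-9 + 3) = 8/(-6) = 8*(-1/6) = -4/3)
M(L) = 17/3 (M(L) = -4/3 - 1*(-7) = -4/3 + 7 = 17/3)
E(F) = 10 + F (E(F) = F + 10 = 10 + F)
U = 21/2 (U = -9 + (33 + 84)/6 = -9 + (1/6)*117 = -9 + 39/2 = 21/2 ≈ 10.500)
((E(15) + U)/(Y(8) - 124) + M(-9))**2 = (((10 + 15) + 21/2)/(-2 - 124) + 17/3)**2 = ((25 + 21/2)/(-126) + 17/3)**2 = ((71/2)*(-1/126) + 17/3)**2 = (-71/252 + 17/3)**2 = (1357/252)**2 = 1841449/63504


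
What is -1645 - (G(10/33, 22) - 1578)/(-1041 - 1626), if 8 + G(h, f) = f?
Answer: -4388779/2667 ≈ -1645.6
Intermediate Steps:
G(h, f) = -8 + f
-1645 - (G(10/33, 22) - 1578)/(-1041 - 1626) = -1645 - ((-8 + 22) - 1578)/(-1041 - 1626) = -1645 - (14 - 1578)/(-2667) = -1645 - (-1564)*(-1)/2667 = -1645 - 1*1564/2667 = -1645 - 1564/2667 = -4388779/2667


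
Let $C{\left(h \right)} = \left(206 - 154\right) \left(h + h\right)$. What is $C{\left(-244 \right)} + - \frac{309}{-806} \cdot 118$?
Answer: $- \frac{10208297}{403} \approx -25331.0$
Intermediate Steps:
$C{\left(h \right)} = 104 h$ ($C{\left(h \right)} = 52 \cdot 2 h = 104 h$)
$C{\left(-244 \right)} + - \frac{309}{-806} \cdot 118 = 104 \left(-244\right) + - \frac{309}{-806} \cdot 118 = -25376 + \left(-309\right) \left(- \frac{1}{806}\right) 118 = -25376 + \frac{309}{806} \cdot 118 = -25376 + \frac{18231}{403} = - \frac{10208297}{403}$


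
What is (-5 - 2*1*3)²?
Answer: 121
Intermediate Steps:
(-5 - 2*1*3)² = (-5 - 2*3)² = (-5 - 1*6)² = (-5 - 6)² = (-11)² = 121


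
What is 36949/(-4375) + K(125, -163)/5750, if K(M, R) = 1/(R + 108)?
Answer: -18696201/2213750 ≈ -8.4455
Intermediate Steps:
K(M, R) = 1/(108 + R)
36949/(-4375) + K(125, -163)/5750 = 36949/(-4375) + 1/((108 - 163)*5750) = 36949*(-1/4375) + (1/5750)/(-55) = -36949/4375 - 1/55*1/5750 = -36949/4375 - 1/316250 = -18696201/2213750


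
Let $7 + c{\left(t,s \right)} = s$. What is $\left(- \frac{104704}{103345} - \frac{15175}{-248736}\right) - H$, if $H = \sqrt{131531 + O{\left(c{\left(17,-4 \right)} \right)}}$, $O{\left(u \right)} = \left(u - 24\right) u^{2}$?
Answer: $- \frac{24475393769}{25705621920} - 24 \sqrt{221} \approx -357.74$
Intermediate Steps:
$c{\left(t,s \right)} = -7 + s$
$O{\left(u \right)} = u^{2} \left(-24 + u\right)$ ($O{\left(u \right)} = \left(-24 + u\right) u^{2} = u^{2} \left(-24 + u\right)$)
$H = 24 \sqrt{221}$ ($H = \sqrt{131531 + \left(-7 - 4\right)^{2} \left(-24 - 11\right)} = \sqrt{131531 + \left(-11\right)^{2} \left(-24 - 11\right)} = \sqrt{131531 + 121 \left(-35\right)} = \sqrt{131531 - 4235} = \sqrt{127296} = 24 \sqrt{221} \approx 356.79$)
$\left(- \frac{104704}{103345} - \frac{15175}{-248736}\right) - H = \left(- \frac{104704}{103345} - \frac{15175}{-248736}\right) - 24 \sqrt{221} = \left(\left(-104704\right) \frac{1}{103345} - - \frac{15175}{248736}\right) - 24 \sqrt{221} = \left(- \frac{104704}{103345} + \frac{15175}{248736}\right) - 24 \sqrt{221} = - \frac{24475393769}{25705621920} - 24 \sqrt{221}$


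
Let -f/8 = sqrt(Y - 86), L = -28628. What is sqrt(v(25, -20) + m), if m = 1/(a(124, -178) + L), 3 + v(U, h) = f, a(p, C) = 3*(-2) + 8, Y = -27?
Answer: sqrt(-2458372254 - 6555583008*I*sqrt(113))/28626 ≈ 6.4068 - 6.6368*I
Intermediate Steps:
f = -8*I*sqrt(113) (f = -8*sqrt(-27 - 86) = -8*I*sqrt(113) ≈ -85.041*I)
a(p, C) = 2 (a(p, C) = -6 + 8 = 2)
v(U, h) = -3 - 8*I*sqrt(113)
m = -1/28626 (m = 1/(2 - 28628) = 1/(-28626) = -1/28626 ≈ -3.4933e-5)
sqrt(v(25, -20) + m) = sqrt((-3 - 8*I*sqrt(113)) - 1/28626) = sqrt(-85879/28626 - 8*I*sqrt(113))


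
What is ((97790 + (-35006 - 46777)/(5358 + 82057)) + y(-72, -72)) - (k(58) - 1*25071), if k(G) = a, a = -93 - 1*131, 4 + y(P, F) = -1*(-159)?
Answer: 10772942817/87415 ≈ 1.2324e+5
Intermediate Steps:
y(P, F) = 155 (y(P, F) = -4 - 1*(-159) = -4 + 159 = 155)
a = -224 (a = -93 - 131 = -224)
k(G) = -224
((97790 + (-35006 - 46777)/(5358 + 82057)) + y(-72, -72)) - (k(58) - 1*25071) = ((97790 + (-35006 - 46777)/(5358 + 82057)) + 155) - (-224 - 1*25071) = ((97790 - 81783/87415) + 155) - (-224 - 25071) = ((97790 - 81783*1/87415) + 155) - 1*(-25295) = ((97790 - 81783/87415) + 155) + 25295 = (8548231067/87415 + 155) + 25295 = 8561780392/87415 + 25295 = 10772942817/87415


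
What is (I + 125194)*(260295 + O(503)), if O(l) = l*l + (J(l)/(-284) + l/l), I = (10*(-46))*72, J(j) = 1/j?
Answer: 3375738795410783/71426 ≈ 4.7262e+10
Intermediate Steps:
I = -33120 (I = -460*72 = -33120)
O(l) = 1 + l**2 - 1/(284*l) (O(l) = l*l + (1/(l*(-284)) + l/l) = l**2 + (-1/284/l + 1) = l**2 + (-1/(284*l) + 1) = l**2 + (1 - 1/(284*l)) = 1 + l**2 - 1/(284*l))
(I + 125194)*(260295 + O(503)) = (-33120 + 125194)*(260295 + (1 + 503**2 - 1/284/503)) = 92074*(260295 + (1 + 253009 - 1/284*1/503)) = 92074*(260295 + (1 + 253009 - 1/142852)) = 92074*(260295 + 36142984519/142852) = 92074*(73326645859/142852) = 3375738795410783/71426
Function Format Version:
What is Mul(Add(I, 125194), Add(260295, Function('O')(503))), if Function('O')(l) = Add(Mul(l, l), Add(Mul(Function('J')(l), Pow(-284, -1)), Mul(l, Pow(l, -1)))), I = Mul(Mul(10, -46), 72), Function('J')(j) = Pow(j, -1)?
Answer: Rational(3375738795410783, 71426) ≈ 4.7262e+10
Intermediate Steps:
I = -33120 (I = Mul(-460, 72) = -33120)
Function('O')(l) = Add(1, Pow(l, 2), Mul(Rational(-1, 284), Pow(l, -1))) (Function('O')(l) = Add(Mul(l, l), Add(Mul(Pow(l, -1), Pow(-284, -1)), Mul(l, Pow(l, -1)))) = Add(Pow(l, 2), Add(Mul(Pow(l, -1), Rational(-1, 284)), 1)) = Add(Pow(l, 2), Add(Mul(Rational(-1, 284), Pow(l, -1)), 1)) = Add(Pow(l, 2), Add(1, Mul(Rational(-1, 284), Pow(l, -1)))) = Add(1, Pow(l, 2), Mul(Rational(-1, 284), Pow(l, -1))))
Mul(Add(I, 125194), Add(260295, Function('O')(503))) = Mul(Add(-33120, 125194), Add(260295, Add(1, Pow(503, 2), Mul(Rational(-1, 284), Pow(503, -1))))) = Mul(92074, Add(260295, Add(1, 253009, Mul(Rational(-1, 284), Rational(1, 503))))) = Mul(92074, Add(260295, Add(1, 253009, Rational(-1, 142852)))) = Mul(92074, Add(260295, Rational(36142984519, 142852))) = Mul(92074, Rational(73326645859, 142852)) = Rational(3375738795410783, 71426)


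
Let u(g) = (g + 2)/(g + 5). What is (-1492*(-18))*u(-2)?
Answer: 0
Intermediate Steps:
u(g) = (2 + g)/(5 + g)
(-1492*(-18))*u(-2) = (-1492*(-18))*((2 - 2)/(5 - 2)) = 26856*(0/3) = 26856*((⅓)*0) = 26856*0 = 0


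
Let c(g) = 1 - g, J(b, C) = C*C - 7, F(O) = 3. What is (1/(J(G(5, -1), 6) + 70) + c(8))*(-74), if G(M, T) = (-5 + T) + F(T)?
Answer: 51208/99 ≈ 517.25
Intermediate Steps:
G(M, T) = -2 + T (G(M, T) = (-5 + T) + 3 = -2 + T)
J(b, C) = -7 + C**2 (J(b, C) = C**2 - 7 = -7 + C**2)
(1/(J(G(5, -1), 6) + 70) + c(8))*(-74) = (1/((-7 + 6**2) + 70) + (1 - 1*8))*(-74) = (1/((-7 + 36) + 70) + (1 - 8))*(-74) = (1/(29 + 70) - 7)*(-74) = (1/99 - 7)*(-74) = -692/99*(-74) = 51208/99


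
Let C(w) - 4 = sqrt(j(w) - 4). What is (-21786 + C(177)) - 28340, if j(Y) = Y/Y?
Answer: -50122 + I*sqrt(3) ≈ -50122.0 + 1.732*I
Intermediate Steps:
j(Y) = 1
C(w) = 4 + I*sqrt(3) (C(w) = 4 + sqrt(1 - 4) = 4 + sqrt(-3) = 4 + I*sqrt(3))
(-21786 + C(177)) - 28340 = (-21786 + (4 + I*sqrt(3))) - 28340 = (-21782 + I*sqrt(3)) - 28340 = -50122 + I*sqrt(3)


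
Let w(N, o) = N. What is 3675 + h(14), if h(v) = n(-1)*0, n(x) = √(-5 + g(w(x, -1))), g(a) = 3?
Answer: 3675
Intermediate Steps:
n(x) = I*√2 (n(x) = √(-5 + 3) = √(-2) = I*√2)
h(v) = 0 (h(v) = (I*√2)*0 = 0)
3675 + h(14) = 3675 + 0 = 3675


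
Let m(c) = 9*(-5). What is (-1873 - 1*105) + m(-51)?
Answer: -2023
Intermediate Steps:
m(c) = -45
(-1873 - 1*105) + m(-51) = (-1873 - 1*105) - 45 = (-1873 - 105) - 45 = -1978 - 45 = -2023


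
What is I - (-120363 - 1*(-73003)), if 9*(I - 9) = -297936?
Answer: 14265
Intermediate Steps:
I = -33095 (I = 9 + (1/9)*(-297936) = 9 - 33104 = -33095)
I - (-120363 - 1*(-73003)) = -33095 - (-120363 - 1*(-73003)) = -33095 - (-120363 + 73003) = -33095 - 1*(-47360) = -33095 + 47360 = 14265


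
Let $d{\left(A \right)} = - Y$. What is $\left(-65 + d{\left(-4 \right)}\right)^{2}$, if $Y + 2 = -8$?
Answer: $3025$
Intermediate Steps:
$Y = -10$ ($Y = -2 - 8 = -10$)
$d{\left(A \right)} = 10$ ($d{\left(A \right)} = \left(-1\right) \left(-10\right) = 10$)
$\left(-65 + d{\left(-4 \right)}\right)^{2} = \left(-65 + 10\right)^{2} = \left(-55\right)^{2} = 3025$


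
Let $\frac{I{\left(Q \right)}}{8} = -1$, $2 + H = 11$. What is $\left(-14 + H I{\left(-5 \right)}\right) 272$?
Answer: $-23392$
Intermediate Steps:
$H = 9$ ($H = -2 + 11 = 9$)
$I{\left(Q \right)} = -8$ ($I{\left(Q \right)} = 8 \left(-1\right) = -8$)
$\left(-14 + H I{\left(-5 \right)}\right) 272 = \left(-14 + 9 \left(-8\right)\right) 272 = \left(-14 - 72\right) 272 = \left(-86\right) 272 = -23392$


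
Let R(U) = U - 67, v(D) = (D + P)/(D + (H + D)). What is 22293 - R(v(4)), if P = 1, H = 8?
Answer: 357755/16 ≈ 22360.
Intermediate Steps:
v(D) = (1 + D)/(8 + 2*D) (v(D) = (D + 1)/(D + (8 + D)) = (1 + D)/(8 + 2*D))
R(U) = -67 + U
22293 - R(v(4)) = 22293 - (-67 + (1 + 4)/(2*(4 + 4))) = 22293 - (-67 + (1/2)*5/8) = 22293 - (-67 + (1/2)*(1/8)*5) = 22293 - (-67 + 5/16) = 22293 - 1*(-1067/16) = 22293 + 1067/16 = 357755/16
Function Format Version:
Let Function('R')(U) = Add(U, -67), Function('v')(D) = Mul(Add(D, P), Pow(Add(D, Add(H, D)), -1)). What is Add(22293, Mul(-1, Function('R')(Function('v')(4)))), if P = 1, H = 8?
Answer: Rational(357755, 16) ≈ 22360.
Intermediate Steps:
Function('v')(D) = Mul(Pow(Add(8, Mul(2, D)), -1), Add(1, D)) (Function('v')(D) = Mul(Add(D, 1), Pow(Add(D, Add(8, D)), -1)) = Mul(Add(1, D), Pow(Add(8, Mul(2, D)), -1)) = Mul(Pow(Add(8, Mul(2, D)), -1), Add(1, D)))
Function('R')(U) = Add(-67, U)
Add(22293, Mul(-1, Function('R')(Function('v')(4)))) = Add(22293, Mul(-1, Add(-67, Mul(Rational(1, 2), Pow(Add(4, 4), -1), Add(1, 4))))) = Add(22293, Mul(-1, Add(-67, Mul(Rational(1, 2), Pow(8, -1), 5)))) = Add(22293, Mul(-1, Add(-67, Mul(Rational(1, 2), Rational(1, 8), 5)))) = Add(22293, Mul(-1, Add(-67, Rational(5, 16)))) = Add(22293, Mul(-1, Rational(-1067, 16))) = Add(22293, Rational(1067, 16)) = Rational(357755, 16)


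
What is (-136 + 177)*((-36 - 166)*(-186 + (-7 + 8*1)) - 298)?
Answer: 1519952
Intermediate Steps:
(-136 + 177)*((-36 - 166)*(-186 + (-7 + 8*1)) - 298) = 41*(-202*(-186 + (-7 + 8)) - 298) = 41*(-202*(-186 + 1) - 298) = 41*(-202*(-185) - 298) = 41*(37370 - 298) = 41*37072 = 1519952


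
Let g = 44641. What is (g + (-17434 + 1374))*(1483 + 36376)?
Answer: 1082048079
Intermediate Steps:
(g + (-17434 + 1374))*(1483 + 36376) = (44641 + (-17434 + 1374))*(1483 + 36376) = (44641 - 16060)*37859 = 28581*37859 = 1082048079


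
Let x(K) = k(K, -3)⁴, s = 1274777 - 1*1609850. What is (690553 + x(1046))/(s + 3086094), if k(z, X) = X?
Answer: 98662/393003 ≈ 0.25105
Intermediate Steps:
s = -335073 (s = 1274777 - 1609850 = -335073)
x(K) = 81 (x(K) = (-3)⁴ = 81)
(690553 + x(1046))/(s + 3086094) = (690553 + 81)/(-335073 + 3086094) = 690634/2751021 = 690634*(1/2751021) = 98662/393003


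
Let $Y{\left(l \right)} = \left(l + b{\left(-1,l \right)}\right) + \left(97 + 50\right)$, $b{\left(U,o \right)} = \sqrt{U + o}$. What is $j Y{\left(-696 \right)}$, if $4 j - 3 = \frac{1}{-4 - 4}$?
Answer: $- \frac{12627}{32} + \frac{23 i \sqrt{697}}{32} \approx -394.59 + 18.976 i$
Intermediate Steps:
$Y{\left(l \right)} = 147 + l + \sqrt{-1 + l}$ ($Y{\left(l \right)} = \left(l + \sqrt{-1 + l}\right) + \left(97 + 50\right) = \left(l + \sqrt{-1 + l}\right) + 147 = 147 + l + \sqrt{-1 + l}$)
$j = \frac{23}{32}$ ($j = \frac{3}{4} + \frac{1}{4 \left(-4 - 4\right)} = \frac{3}{4} + \frac{1}{4 \left(-8\right)} = \frac{3}{4} + \frac{1}{4} \left(- \frac{1}{8}\right) = \frac{3}{4} - \frac{1}{32} = \frac{23}{32} \approx 0.71875$)
$j Y{\left(-696 \right)} = \frac{23 \left(147 - 696 + \sqrt{-1 - 696}\right)}{32} = \frac{23 \left(147 - 696 + \sqrt{-697}\right)}{32} = \frac{23 \left(147 - 696 + i \sqrt{697}\right)}{32} = \frac{23 \left(-549 + i \sqrt{697}\right)}{32} = - \frac{12627}{32} + \frac{23 i \sqrt{697}}{32}$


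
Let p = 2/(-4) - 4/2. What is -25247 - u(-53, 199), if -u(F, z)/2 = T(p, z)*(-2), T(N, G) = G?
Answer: -26043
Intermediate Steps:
p = -5/2 (p = 2*(-1/4) - 4*1/2 = -1/2 - 2 = -5/2 ≈ -2.5000)
u(F, z) = 4*z (u(F, z) = -2*z*(-2) = -(-4)*z = 4*z)
-25247 - u(-53, 199) = -25247 - 4*199 = -25247 - 1*796 = -25247 - 796 = -26043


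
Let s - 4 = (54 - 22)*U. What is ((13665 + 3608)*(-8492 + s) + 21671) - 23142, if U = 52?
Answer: -117872423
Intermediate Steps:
s = 1668 (s = 4 + (54 - 22)*52 = 4 + 32*52 = 4 + 1664 = 1668)
((13665 + 3608)*(-8492 + s) + 21671) - 23142 = ((13665 + 3608)*(-8492 + 1668) + 21671) - 23142 = (17273*(-6824) + 21671) - 23142 = (-117870952 + 21671) - 23142 = -117849281 - 23142 = -117872423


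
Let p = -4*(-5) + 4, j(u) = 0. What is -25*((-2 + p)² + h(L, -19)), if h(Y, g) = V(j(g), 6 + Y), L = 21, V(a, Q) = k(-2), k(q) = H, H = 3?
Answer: -12175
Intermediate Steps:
k(q) = 3
V(a, Q) = 3
h(Y, g) = 3
p = 24 (p = 20 + 4 = 24)
-25*((-2 + p)² + h(L, -19)) = -25*((-2 + 24)² + 3) = -25*(22² + 3) = -25*(484 + 3) = -25*487 = -12175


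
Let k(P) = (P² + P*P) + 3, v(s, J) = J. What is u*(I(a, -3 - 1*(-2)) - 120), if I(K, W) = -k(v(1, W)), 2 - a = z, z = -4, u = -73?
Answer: 9125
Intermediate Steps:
k(P) = 3 + 2*P² (k(P) = (P² + P²) + 3 = 2*P² + 3 = 3 + 2*P²)
a = 6 (a = 2 - 1*(-4) = 2 + 4 = 6)
I(K, W) = -3 - 2*W² (I(K, W) = -(3 + 2*W²) = -3 - 2*W²)
u*(I(a, -3 - 1*(-2)) - 120) = -73*((-3 - 2*(-3 - 1*(-2))²) - 120) = -73*((-3 - 2*(-3 + 2)²) - 120) = -73*((-3 - 2*(-1)²) - 120) = -73*((-3 - 2*1) - 120) = -73*((-3 - 2) - 120) = -73*(-5 - 120) = -73*(-125) = 9125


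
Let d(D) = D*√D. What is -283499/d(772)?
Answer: -283499*√193/297992 ≈ -13.217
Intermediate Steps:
d(D) = D^(3/2)
-283499/d(772) = -283499*√193/297992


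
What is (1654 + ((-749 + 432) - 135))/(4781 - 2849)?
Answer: 601/966 ≈ 0.62215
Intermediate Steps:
(1654 + ((-749 + 432) - 135))/(4781 - 2849) = (1654 + (-317 - 135))/1932 = (1654 - 452)*(1/1932) = 1202*(1/1932) = 601/966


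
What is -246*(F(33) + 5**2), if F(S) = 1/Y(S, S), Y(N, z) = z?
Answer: -67732/11 ≈ -6157.5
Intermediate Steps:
F(S) = 1/S
-246*(F(33) + 5**2) = -246*(1/33 + 5**2) = -246*(1/33 + 25) = -246*826/33 = -67732/11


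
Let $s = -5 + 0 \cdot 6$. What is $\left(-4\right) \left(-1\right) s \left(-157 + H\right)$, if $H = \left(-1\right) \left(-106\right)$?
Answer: $1020$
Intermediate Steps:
$s = -5$ ($s = -5 + 0 = -5$)
$H = 106$
$\left(-4\right) \left(-1\right) s \left(-157 + H\right) = \left(-4\right) \left(-1\right) \left(-5\right) \left(-157 + 106\right) = 4 \left(-5\right) \left(-51\right) = \left(-20\right) \left(-51\right) = 1020$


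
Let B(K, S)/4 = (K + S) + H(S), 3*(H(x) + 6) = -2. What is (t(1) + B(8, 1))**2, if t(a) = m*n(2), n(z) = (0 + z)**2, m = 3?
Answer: 4096/9 ≈ 455.11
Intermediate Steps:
H(x) = -20/3 (H(x) = -6 + (1/3)*(-2) = -6 - 2/3 = -20/3)
B(K, S) = -80/3 + 4*K + 4*S (B(K, S) = 4*((K + S) - 20/3) = 4*(-20/3 + K + S) = -80/3 + 4*K + 4*S)
n(z) = z**2
t(a) = 12 (t(a) = 3*2**2 = 3*4 = 12)
(t(1) + B(8, 1))**2 = (12 + (-80/3 + 4*8 + 4*1))**2 = (12 + (-80/3 + 32 + 4))**2 = (12 + 28/3)**2 = (64/3)**2 = 4096/9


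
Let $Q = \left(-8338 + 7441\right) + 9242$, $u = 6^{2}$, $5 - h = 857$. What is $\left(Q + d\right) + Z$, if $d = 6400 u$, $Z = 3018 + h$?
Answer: $240911$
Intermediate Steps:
$h = -852$ ($h = 5 - 857 = -852$)
$u = 36$
$Z = 2166$ ($Z = 3018 - 852 = 2166$)
$d = 230400$ ($d = 6400 \cdot 36 = 230400$)
$Q = 8345$ ($Q = -897 + 9242 = 8345$)
$\left(Q + d\right) + Z = \left(8345 + 230400\right) + 2166 = 238745 + 2166 = 240911$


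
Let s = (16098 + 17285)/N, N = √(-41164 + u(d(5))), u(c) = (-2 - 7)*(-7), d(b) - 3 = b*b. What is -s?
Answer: 33383*I*√41101/41101 ≈ 164.66*I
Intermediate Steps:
d(b) = 3 + b² (d(b) = 3 + b*b = 3 + b²)
u(c) = 63 (u(c) = -9*(-7) = 63)
N = I*√41101 (N = √(-41164 + 63) = √(-41101) = I*√41101 ≈ 202.73*I)
s = -33383*I*√41101/41101 (s = (16098 + 17285)/((I*√41101)) = 33383*(-I*√41101/41101) = -33383*I*√41101/41101 ≈ -164.66*I)
-s = -(-33383)*I*√41101/41101 = 33383*I*√41101/41101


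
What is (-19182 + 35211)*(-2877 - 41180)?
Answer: -706189653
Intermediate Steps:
(-19182 + 35211)*(-2877 - 41180) = 16029*(-44057) = -706189653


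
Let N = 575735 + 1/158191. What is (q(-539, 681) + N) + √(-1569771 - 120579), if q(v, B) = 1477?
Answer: 91309743493/158191 + 5*I*√67614 ≈ 5.7721e+5 + 1300.1*I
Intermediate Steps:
N = 91076095386/158191 (N = 575735 + 1/158191 = 91076095386/158191 ≈ 5.7574e+5)
(q(-539, 681) + N) + √(-1569771 - 120579) = (1477 + 91076095386/158191) + √(-1569771 - 120579) = 91309743493/158191 + √(-1690350) = 91309743493/158191 + 5*I*√67614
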